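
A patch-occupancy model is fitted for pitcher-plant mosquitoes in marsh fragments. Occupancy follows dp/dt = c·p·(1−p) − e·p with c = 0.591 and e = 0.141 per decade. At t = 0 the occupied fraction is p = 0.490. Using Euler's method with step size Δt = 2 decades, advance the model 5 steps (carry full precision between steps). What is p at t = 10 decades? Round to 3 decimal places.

0.761

Update rule: p ← p + [c·p·(1−p) − e·p]·Δt with Δt = 2.
t = 2: p = 0.49000 + (+0.15720) = 0.64720
t = 4: p = 0.64720 + (+0.08738) = 0.73458
t = 6: p = 0.73458 + (+0.02331) = 0.75789
t = 8: p = 0.75789 + (+0.00317) = 0.76105
t = 10: p = 0.76105 + (+0.00033) = 0.76138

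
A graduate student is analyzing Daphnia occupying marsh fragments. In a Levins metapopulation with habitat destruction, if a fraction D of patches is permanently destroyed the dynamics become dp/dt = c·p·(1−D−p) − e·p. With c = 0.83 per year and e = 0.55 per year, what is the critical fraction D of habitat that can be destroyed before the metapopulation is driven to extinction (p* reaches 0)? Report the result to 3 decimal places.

The nontrivial equilibrium is p* = (1−D) − e/c; extinction occurs when this hits zero.
So D_crit = 1 − e/c = 1 − 0.55/0.83 = 1 − 0.6627 = 0.3373.
This equals the undisturbed p*, a classic result of Lande's extension.

0.337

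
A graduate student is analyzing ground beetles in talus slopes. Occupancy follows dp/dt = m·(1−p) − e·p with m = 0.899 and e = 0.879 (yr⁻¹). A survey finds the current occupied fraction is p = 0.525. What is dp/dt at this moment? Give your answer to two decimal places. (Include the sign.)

-0.03

Colonization term: m·(1−p) = 0.899×0.4750 = 0.42702.
Extinction term: e·p = 0.46148.
dp/dt = 0.42702 − 0.46148 = -0.03445.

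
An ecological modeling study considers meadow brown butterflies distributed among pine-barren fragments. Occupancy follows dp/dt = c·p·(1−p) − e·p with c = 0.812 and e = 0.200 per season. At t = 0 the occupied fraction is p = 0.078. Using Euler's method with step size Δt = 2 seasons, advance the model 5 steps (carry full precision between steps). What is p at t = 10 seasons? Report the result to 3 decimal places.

Update rule: p ← p + [c·p·(1−p) − e·p]·Δt with Δt = 2.
t = 2: p = 0.07800 + (+0.08559) = 0.16359
t = 4: p = 0.16359 + (+0.15677) = 0.32037
t = 6: p = 0.32037 + (+0.22545) = 0.54582
t = 8: p = 0.54582 + (+0.18426) = 0.73008
t = 10: p = 0.73008 + (+0.02800) = 0.75808

0.758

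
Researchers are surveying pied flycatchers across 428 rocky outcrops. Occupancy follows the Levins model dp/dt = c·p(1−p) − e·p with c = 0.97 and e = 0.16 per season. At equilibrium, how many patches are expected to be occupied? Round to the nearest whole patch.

357

p* = 1 − e/c = 1 − 0.16/0.97 = 0.8351.
Expected occupied patches = N × p* = 428 × 0.8351 = 357.40 ≈ 357.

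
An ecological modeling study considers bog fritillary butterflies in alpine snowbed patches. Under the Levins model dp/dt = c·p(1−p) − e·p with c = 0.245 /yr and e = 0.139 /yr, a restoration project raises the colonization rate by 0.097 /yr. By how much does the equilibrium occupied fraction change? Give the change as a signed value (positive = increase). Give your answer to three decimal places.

0.161

Before: p* = 1 − 0.139/0.245 = 0.4327.
After the change, c = 0.342, e = 0.139, so p* = 1 − 0.139/0.342 = 0.5936.
Δp* = 0.5936 − 0.4327 = +0.1609.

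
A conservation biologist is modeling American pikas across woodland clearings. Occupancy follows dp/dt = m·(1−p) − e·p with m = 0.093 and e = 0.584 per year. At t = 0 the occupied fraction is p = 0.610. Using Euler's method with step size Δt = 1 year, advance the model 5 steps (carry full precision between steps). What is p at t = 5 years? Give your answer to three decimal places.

Update rule: p ← p + [m·(1−p) − e·p]·Δt with Δt = 1.
t = 1: p = 0.61000 + (-0.31997) = 0.29003
t = 2: p = 0.29003 + (-0.10335) = 0.18668
t = 3: p = 0.18668 + (-0.03338) = 0.15330
t = 4: p = 0.15330 + (-0.01078) = 0.14252
t = 5: p = 0.14252 + (-0.00348) = 0.13903

0.139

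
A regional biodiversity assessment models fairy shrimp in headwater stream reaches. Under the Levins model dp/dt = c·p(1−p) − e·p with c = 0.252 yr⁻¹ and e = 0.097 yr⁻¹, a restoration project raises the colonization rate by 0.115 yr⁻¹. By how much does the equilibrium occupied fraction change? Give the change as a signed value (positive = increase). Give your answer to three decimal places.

0.121

Before: p* = 1 − 0.097/0.252 = 0.6151.
After the change, c = 0.367, e = 0.097, so p* = 1 − 0.097/0.367 = 0.7357.
Δp* = 0.7357 − 0.6151 = +0.1206.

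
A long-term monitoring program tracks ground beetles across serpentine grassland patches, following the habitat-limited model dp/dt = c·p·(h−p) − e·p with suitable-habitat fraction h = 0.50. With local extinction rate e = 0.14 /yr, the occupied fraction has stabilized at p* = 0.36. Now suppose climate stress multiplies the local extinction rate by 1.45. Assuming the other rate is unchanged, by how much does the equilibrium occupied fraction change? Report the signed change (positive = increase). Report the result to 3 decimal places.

Balance c(h−p*) = e gives c = e/(0.5 − 0.36000) = 0.14/0.14000 = 1.00000.
New p* = 0.5 − e/c = 0.5 − 0.20300/1.00000 = 0.29700.
Δp* = 0.29700 − 0.36000 = -0.06300.

-0.063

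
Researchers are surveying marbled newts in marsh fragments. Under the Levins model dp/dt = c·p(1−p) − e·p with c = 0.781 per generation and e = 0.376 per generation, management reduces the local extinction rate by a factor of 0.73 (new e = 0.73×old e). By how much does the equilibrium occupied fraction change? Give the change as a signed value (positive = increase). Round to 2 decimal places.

0.13

Before: p* = 1 − 0.376/0.781 = 0.5186.
After the change, c = 0.781, e = 0.27448, so p* = 1 − 0.27448/0.781 = 0.6486.
Δp* = 0.6486 − 0.5186 = +0.1300.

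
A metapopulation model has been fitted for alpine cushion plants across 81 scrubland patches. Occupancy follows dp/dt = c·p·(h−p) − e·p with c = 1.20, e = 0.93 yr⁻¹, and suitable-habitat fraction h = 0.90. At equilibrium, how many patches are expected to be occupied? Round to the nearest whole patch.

p* = h − e/c = 0.90 − 0.7750 = 0.1250.
Expected occupied patches = N × p* = 81 × 0.1250 = 10.12 ≈ 10.

10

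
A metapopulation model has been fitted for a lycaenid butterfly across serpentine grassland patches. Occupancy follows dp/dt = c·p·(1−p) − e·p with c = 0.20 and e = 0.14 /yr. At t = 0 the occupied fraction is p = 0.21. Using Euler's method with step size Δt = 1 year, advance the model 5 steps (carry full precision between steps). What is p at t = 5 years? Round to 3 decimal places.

0.228

Update rule: p ← p + [c·p·(1−p) − e·p]·Δt with Δt = 1.
step 1: Δp = +0.00378, p = 0.21378
step 2: Δp = +0.00369, p = 0.21747
step 3: Δp = +0.00359, p = 0.22106
step 4: Δp = +0.00349, p = 0.22455
step 5: Δp = +0.00339, p = 0.22793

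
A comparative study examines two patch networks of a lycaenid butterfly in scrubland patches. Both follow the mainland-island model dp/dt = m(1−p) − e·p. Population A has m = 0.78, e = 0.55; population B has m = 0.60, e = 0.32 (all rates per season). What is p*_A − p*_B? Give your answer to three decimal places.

A: p*_A = m/(m+e) = 0.78/1.3300 = 0.5865.
B: p*_B = 0.60/0.9200 = 0.6522.
p*_A − p*_B = 0.5865 − 0.6522 = -0.0657.

-0.066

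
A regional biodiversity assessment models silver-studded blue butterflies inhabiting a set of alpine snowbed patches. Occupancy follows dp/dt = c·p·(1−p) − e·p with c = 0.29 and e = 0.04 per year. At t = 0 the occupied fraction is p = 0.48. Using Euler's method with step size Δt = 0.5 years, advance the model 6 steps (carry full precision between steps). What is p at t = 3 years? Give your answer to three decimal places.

0.629

Update rule: p ← p + [c·p·(1−p) − e·p]·Δt with Δt = 0.5.
t = 0.5: p = 0.48000 + (+0.02659) = 0.50659
t = 1: p = 0.50659 + (+0.02611) = 0.53270
t = 1.5: p = 0.53270 + (+0.02544) = 0.55814
t = 2: p = 0.55814 + (+0.02460) = 0.58274
t = 2.5: p = 0.58274 + (+0.02360) = 0.60634
t = 3: p = 0.60634 + (+0.02248) = 0.62883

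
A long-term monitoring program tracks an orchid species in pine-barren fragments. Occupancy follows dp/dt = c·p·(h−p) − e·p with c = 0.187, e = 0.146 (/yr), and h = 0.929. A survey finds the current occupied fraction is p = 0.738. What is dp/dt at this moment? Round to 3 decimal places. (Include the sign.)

Colonization term: c·p·(h−p) = 0.187×0.738×0.1910 = 0.02636.
Extinction term: e·p = 0.10775.
dp/dt = 0.02636 − 0.10775 = -0.08139.

-0.081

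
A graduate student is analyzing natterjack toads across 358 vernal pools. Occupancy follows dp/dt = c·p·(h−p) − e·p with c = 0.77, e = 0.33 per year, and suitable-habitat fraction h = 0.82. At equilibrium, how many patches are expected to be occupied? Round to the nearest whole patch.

140

p* = h − e/c = 0.82 − 0.4286 = 0.3914.
Expected occupied patches = N × p* = 358 × 0.3914 = 140.13 ≈ 140.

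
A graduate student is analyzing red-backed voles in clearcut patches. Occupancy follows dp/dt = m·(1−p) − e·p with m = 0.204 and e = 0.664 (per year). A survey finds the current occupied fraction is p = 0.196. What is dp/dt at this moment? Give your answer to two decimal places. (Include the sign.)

Colonization term: m·(1−p) = 0.204×0.8040 = 0.16402.
Extinction term: e·p = 0.13014.
dp/dt = 0.16402 − 0.13014 = 0.03387.

0.03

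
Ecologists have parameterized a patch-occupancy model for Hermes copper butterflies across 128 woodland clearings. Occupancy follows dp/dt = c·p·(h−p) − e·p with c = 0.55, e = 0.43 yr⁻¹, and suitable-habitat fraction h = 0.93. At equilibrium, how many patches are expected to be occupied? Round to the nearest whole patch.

p* = h − e/c = 0.93 − 0.7818 = 0.1482.
Expected occupied patches = N × p* = 128 × 0.1482 = 18.97 ≈ 19.

19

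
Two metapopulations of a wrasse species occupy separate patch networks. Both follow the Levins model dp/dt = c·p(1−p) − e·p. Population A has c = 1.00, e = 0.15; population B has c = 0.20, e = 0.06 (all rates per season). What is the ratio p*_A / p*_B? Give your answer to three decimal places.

A: p*_A = 1 − 0.15/1.00 = 0.8500.
B: p*_B = 1 − 0.06/0.20 = 0.7000.
p*_A / p*_B = 0.8500/0.7000 = 1.2143.

1.214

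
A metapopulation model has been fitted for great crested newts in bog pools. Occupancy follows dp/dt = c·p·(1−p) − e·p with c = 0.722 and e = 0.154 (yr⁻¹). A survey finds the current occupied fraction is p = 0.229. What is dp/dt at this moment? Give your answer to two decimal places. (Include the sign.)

Colonization term: c·p·(1−p) = 0.722×0.229×0.7710 = 0.12748.
Extinction term: e·p = 0.03527.
dp/dt = 0.12748 − 0.03527 = 0.09221.

0.09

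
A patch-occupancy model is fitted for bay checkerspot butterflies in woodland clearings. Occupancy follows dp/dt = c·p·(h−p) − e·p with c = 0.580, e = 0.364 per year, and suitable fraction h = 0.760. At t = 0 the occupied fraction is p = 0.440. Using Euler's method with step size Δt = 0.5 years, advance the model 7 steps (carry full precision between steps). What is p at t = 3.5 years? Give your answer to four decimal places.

Update rule: p ← p + [c·p·(h−p) − e·p]·Δt with Δt = 0.5.
t = 0.5: p = 0.44000 + (-0.03925) = 0.40075
t = 1: p = 0.40075 + (-0.03119) = 0.36957
t = 1.5: p = 0.36957 + (-0.02542) = 0.34415
t = 2: p = 0.34415 + (-0.02113) = 0.32302
t = 2.5: p = 0.32302 + (-0.01785) = 0.30516
t = 3: p = 0.30516 + (-0.01529) = 0.28988
t = 3.5: p = 0.28988 + (-0.01324) = 0.27664

0.2766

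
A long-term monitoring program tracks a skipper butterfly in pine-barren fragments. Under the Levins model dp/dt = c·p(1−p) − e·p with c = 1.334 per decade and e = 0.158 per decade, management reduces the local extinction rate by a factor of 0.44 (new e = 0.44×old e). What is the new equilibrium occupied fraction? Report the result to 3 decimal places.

Before: p* = 1 − 0.158/1.334 = 0.8816.
After the change, c = 1.334, e = 0.06952, so p* = 1 − 0.06952/1.334 = 0.9479.

0.948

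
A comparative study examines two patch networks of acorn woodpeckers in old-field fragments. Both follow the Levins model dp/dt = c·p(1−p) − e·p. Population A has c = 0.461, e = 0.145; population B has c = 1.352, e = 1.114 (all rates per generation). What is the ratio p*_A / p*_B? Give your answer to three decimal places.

3.894

A: p*_A = 1 − 0.145/0.461 = 0.6855.
B: p*_B = 1 − 1.114/1.352 = 0.1760.
p*_A / p*_B = 0.6855/0.1760 = 3.8939.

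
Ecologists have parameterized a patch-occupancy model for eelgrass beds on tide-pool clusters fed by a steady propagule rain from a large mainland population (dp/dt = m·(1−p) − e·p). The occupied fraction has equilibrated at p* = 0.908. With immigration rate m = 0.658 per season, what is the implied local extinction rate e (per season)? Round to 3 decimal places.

At equilibrium m(1−p*) = e·p*, so e = m(1−p*)/p*.
e = 0.658 × 0.0920 / 0.908 = 0.0667.

0.067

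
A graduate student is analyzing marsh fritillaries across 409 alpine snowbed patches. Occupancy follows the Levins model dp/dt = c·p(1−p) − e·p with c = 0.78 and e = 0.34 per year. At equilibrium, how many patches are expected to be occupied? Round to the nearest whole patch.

231

p* = 1 − e/c = 1 − 0.34/0.78 = 0.5641.
Expected occupied patches = N × p* = 409 × 0.5641 = 230.72 ≈ 231.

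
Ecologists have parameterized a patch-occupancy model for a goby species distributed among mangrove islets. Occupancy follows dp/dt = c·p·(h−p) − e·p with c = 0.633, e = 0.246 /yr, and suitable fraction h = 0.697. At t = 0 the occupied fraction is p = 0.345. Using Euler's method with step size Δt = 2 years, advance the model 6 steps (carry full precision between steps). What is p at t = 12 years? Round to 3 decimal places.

Update rule: p ← p + [c·p·(h−p) − e·p]·Δt with Δt = 2.
step 1: Δp = -0.01600, p = 0.32900
step 2: Δp = -0.00859, p = 0.32041
step 3: Δp = -0.00488, p = 0.31553
step 4: Δp = -0.00286, p = 0.31267
step 5: Δp = -0.00170, p = 0.31097
step 6: Δp = -0.00102, p = 0.30995

0.310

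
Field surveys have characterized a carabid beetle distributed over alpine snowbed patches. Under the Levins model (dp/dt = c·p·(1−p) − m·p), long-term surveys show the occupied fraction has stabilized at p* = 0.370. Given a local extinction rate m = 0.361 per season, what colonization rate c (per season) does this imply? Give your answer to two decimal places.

At equilibrium c(1−p*) = m, so c = m/(1−p*).
c = 0.361/(1 − 0.370) = 0.361/0.6300 = 0.5730.

0.57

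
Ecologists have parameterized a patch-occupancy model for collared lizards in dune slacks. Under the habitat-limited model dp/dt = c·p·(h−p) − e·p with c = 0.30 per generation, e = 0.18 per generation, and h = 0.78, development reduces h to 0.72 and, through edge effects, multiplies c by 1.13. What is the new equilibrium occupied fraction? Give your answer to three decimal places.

0.189

Before: p* = h − e/c = 0.78 − 0.18/0.30 = 0.78 − 0.6000 = 0.1800.
After: c = 0.339, e = 0.18, h = 0.72; p* = 0.72 − 0.18/0.339 = 0.1890.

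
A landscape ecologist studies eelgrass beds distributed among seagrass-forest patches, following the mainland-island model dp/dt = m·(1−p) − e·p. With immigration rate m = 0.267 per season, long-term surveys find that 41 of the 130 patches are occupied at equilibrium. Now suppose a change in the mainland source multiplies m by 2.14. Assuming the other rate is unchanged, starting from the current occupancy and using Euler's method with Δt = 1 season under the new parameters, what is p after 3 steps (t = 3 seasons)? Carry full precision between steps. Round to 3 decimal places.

0.497

Observed p* = 41/130 = 0.31538.
Balance m(1−p*) = e·p* gives e = m(1−p*)/p* = 0.267×0.68462/0.31538 = 0.57959.
Starting from p₀ = 0.31538; update p ← p + (dp/dt)·Δt with the new parameters.
p: 0.31538 → 0.52377  (Δp = +0.20838)
p: 0.52377 → 0.49231  (Δp = -0.03146)
p: 0.49231 → 0.49706  (Δp = +0.00475)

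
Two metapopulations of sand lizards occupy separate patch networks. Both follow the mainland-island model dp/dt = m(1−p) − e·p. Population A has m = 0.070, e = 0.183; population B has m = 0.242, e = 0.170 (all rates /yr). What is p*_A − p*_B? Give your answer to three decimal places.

A: p*_A = m/(m+e) = 0.070/0.2530 = 0.2767.
B: p*_B = 0.242/0.4120 = 0.5874.
p*_A − p*_B = 0.2767 − 0.5874 = -0.3107.

-0.311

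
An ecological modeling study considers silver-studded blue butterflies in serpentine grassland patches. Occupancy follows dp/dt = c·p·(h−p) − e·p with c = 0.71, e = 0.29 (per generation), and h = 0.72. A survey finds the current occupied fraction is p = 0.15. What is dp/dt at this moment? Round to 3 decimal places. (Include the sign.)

Colonization term: c·p·(h−p) = 0.71×0.15×0.5700 = 0.06070.
Extinction term: e·p = 0.04350.
dp/dt = 0.06070 − 0.04350 = 0.01720.

0.017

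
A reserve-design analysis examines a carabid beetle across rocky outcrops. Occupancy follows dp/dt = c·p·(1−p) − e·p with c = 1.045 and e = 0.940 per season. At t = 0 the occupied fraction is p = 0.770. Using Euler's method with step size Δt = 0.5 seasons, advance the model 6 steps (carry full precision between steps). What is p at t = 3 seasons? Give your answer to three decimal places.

0.242

Update rule: p ← p + [c·p·(1−p) − e·p]·Δt with Δt = 0.5.
t = 0.5: p = 0.77000 + (-0.26937) = 0.50063
t = 1: p = 0.50063 + (-0.10467) = 0.39596
t = 1.5: p = 0.39596 + (-0.06113) = 0.33483
t = 2: p = 0.33483 + (-0.04100) = 0.29383
t = 2.5: p = 0.29383 + (-0.02968) = 0.26415
t = 3: p = 0.26415 + (-0.02259) = 0.24156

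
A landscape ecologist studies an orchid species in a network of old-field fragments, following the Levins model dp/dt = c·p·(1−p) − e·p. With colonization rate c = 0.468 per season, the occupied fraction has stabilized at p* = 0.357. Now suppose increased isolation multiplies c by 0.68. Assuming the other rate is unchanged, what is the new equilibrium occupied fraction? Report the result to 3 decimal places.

0.054

Balance c(1−p*) = e gives e = 0.468×(1 − 0.35700) = 0.30092.
New p* = 1 − e/c = 1 − 0.30092/0.31824 = 0.05442.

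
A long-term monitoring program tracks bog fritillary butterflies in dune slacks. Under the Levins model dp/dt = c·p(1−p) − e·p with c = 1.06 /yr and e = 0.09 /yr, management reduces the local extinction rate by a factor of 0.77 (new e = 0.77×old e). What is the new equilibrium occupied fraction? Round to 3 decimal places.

Before: p* = 1 − 0.09/1.06 = 0.9151.
After the change, c = 1.06, e = 0.0693, so p* = 1 − 0.0693/1.06 = 0.9346.

0.935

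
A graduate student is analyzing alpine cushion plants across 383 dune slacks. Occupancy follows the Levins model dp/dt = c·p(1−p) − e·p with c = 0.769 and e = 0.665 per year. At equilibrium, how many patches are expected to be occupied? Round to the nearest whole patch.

p* = 1 − e/c = 1 − 0.665/0.769 = 0.1352.
Expected occupied patches = N × p* = 383 × 0.1352 = 51.80 ≈ 52.

52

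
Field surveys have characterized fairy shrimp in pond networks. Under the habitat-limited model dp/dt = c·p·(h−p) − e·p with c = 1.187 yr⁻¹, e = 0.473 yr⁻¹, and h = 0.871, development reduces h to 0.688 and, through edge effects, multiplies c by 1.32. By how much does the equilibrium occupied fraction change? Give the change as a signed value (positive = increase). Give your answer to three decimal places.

-0.086

Before: p* = h − e/c = 0.871 − 0.473/1.187 = 0.871 − 0.3985 = 0.4725.
After: c = 1.56684, e = 0.473, h = 0.688; p* = 0.688 − 0.473/1.56684 = 0.3861.
Δp* = 0.3861 − 0.4725 = -0.0864.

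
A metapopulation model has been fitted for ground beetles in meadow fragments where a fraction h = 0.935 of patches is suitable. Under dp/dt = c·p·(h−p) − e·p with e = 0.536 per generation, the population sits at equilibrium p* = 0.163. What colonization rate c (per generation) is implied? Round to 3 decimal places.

At equilibrium c(h−p*) = e, so c = e/(h−p*).
c = 0.536/(0.935 − 0.163) = 0.536/0.7720 = 0.6943.

0.694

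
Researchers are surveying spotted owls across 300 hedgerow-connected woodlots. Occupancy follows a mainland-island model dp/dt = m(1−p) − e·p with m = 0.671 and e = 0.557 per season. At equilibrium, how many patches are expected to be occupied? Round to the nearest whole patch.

164

p* = m/(m+e) = 0.671/1.2280 = 0.5464.
Expected occupied patches = N × p* = 300 × 0.5464 = 163.93 ≈ 164.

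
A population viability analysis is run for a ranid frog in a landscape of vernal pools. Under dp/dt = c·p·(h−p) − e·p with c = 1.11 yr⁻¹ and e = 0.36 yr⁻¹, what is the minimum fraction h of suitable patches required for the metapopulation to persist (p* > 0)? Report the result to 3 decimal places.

0.324

p* = h − e/c is positive only when h > e/c.
h_min = e/c = 0.36/1.11 = 0.3243.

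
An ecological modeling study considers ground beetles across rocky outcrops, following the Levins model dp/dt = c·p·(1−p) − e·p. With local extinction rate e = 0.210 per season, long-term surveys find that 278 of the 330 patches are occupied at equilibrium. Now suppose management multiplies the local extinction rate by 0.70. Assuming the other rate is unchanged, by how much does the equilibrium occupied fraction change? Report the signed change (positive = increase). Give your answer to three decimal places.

0.047

Observed p* = 278/330 = 0.84242.
Balance c(1−p*) = e gives c = e/(1 − 0.84242) = 0.210/0.15758 = 1.33266.
New p* = 1 − e/c = 1 − 0.14700/1.33266 = 0.88969.
Δp* = 0.88969 − 0.84242 = +0.04727.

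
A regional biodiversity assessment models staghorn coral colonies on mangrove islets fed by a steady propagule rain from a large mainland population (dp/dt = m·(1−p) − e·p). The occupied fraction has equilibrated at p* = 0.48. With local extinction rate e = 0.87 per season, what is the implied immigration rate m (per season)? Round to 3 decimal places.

At equilibrium m(1−p*) = e·p*, so m = e·p*/(1−p*).
m = 0.87 × 0.48 / 0.5200 = 0.4176/0.5200 = 0.8031.

0.803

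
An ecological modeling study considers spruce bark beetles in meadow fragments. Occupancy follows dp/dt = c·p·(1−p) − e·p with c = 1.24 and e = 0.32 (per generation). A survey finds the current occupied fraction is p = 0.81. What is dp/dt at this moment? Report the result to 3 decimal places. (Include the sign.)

-0.068

Colonization term: c·p·(1−p) = 1.24×0.81×0.1900 = 0.19084.
Extinction term: e·p = 0.25920.
dp/dt = 0.19084 − 0.25920 = -0.06836.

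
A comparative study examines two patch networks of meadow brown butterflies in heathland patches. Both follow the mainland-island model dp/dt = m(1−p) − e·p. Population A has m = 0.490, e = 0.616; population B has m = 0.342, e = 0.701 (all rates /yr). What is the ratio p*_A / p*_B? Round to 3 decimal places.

1.351

A: p*_A = m/(m+e) = 0.490/1.1060 = 0.4430.
B: p*_B = 0.342/1.0430 = 0.3279.
p*_A / p*_B = 0.4430/0.3279 = 1.3511.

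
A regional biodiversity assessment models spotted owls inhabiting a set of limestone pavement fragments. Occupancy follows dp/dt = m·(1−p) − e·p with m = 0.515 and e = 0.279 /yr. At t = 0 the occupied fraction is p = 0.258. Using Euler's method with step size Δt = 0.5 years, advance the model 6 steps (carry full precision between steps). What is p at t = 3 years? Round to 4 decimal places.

0.6298

Update rule: p ← p + [m·(1−p) − e·p]·Δt with Δt = 0.5.
p: 0.25800 → 0.41307  (Δp = +0.15507)
p: 0.41307 → 0.50658  (Δp = +0.09351)
p: 0.50658 → 0.56297  (Δp = +0.05639)
p: 0.56297 → 0.59697  (Δp = +0.03400)
p: 0.59697 → 0.61747  (Δp = +0.02050)
p: 0.61747 → 0.62984  (Δp = +0.01236)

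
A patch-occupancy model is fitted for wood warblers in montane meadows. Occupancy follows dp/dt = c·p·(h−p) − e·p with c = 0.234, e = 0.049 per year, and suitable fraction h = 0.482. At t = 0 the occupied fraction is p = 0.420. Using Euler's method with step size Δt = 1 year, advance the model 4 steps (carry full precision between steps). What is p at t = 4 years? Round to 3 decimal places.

0.372

Update rule: p ← p + [c·p·(h−p) − e·p]·Δt with Δt = 1.
step 1: Δp = -0.01449, p = 0.40551
step 2: Δp = -0.01261, p = 0.39290
step 3: Δp = -0.01106, p = 0.38184
step 4: Δp = -0.00976, p = 0.37208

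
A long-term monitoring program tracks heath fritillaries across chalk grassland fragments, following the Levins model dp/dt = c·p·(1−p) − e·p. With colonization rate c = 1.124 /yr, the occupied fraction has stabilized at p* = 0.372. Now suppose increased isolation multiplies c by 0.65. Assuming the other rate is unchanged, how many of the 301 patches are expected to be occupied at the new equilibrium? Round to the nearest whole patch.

Balance c(1−p*) = e gives e = 1.124×(1 − 0.37200) = 0.70587.
New p* = 1 − e/c = 1 − 0.70587/0.73060 = 0.03385.
Expected occupied = 301 × 0.03385 = 10.19 ≈ 10.

10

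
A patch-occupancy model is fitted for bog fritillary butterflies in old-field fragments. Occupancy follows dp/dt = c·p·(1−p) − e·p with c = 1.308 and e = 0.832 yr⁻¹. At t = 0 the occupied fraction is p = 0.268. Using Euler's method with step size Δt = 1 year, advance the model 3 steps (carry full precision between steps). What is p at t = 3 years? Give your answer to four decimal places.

Update rule: p ← p + [c·p·(1−p) − e·p]·Δt with Δt = 1.
p: 0.26800 → 0.30162  (Δp = +0.03362)
p: 0.30162 → 0.32620  (Δp = +0.02458)
p: 0.32620 → 0.34229  (Δp = +0.01609)

0.3423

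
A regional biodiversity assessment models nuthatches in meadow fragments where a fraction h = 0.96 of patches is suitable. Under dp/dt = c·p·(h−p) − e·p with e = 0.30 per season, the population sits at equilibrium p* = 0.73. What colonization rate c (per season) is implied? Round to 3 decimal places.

At equilibrium c(h−p*) = e, so c = e/(h−p*).
c = 0.30/(0.96 − 0.73) = 0.30/0.2300 = 1.3043.

1.304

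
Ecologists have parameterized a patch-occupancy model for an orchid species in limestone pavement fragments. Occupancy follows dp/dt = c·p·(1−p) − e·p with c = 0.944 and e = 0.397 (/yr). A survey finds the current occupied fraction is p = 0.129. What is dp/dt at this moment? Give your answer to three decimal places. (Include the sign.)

Colonization term: c·p·(1−p) = 0.944×0.129×0.8710 = 0.10607.
Extinction term: e·p = 0.05121.
dp/dt = 0.10607 − 0.05121 = 0.05485.

0.055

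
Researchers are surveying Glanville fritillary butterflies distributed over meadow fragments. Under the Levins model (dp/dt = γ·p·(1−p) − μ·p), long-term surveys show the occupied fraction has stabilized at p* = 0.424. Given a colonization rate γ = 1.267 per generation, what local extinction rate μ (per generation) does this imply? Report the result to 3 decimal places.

0.730

At equilibrium γ(1−p*) = μ.
μ = 1.267 × (1 − 0.424) = 1.267 × 0.5760 = 0.7298.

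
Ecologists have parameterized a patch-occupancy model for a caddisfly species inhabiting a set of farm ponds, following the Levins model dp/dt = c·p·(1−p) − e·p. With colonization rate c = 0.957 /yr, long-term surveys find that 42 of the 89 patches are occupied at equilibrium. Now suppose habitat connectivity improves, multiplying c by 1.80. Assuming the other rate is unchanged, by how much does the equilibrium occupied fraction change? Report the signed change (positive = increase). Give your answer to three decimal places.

0.235

Observed p* = 42/89 = 0.47191.
Balance c(1−p*) = e gives e = 0.957×(1 − 0.47191) = 0.50538.
New p* = 1 − e/c = 1 − 0.50538/1.72260 = 0.70662.
Δp* = 0.70662 − 0.47191 = +0.23471.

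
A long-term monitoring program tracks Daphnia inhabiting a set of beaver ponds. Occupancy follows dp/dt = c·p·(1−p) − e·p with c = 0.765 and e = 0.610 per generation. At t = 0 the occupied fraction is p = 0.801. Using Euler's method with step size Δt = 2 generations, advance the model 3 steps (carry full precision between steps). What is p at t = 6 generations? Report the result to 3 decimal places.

0.097

Update rule: p ← p + [c·p·(1−p) − e·p]·Δt with Δt = 2.
step 1: Δp = -0.73334, p = 0.06766
step 2: Δp = +0.01397, p = 0.08163
step 3: Δp = +0.01511, p = 0.09674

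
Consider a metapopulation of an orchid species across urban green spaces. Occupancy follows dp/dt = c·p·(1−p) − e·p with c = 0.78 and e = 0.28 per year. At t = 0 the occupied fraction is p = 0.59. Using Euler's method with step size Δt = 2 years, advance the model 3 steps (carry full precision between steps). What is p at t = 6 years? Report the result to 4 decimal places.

0.6410

Update rule: p ← p + [c·p·(1−p) − e·p]·Δt with Δt = 2.
t = 2: p = 0.59000 + (+0.04696) = 0.63696
t = 4: p = 0.63696 + (+0.00404) = 0.64100
t = 6: p = 0.64100 + (+0.00003) = 0.64103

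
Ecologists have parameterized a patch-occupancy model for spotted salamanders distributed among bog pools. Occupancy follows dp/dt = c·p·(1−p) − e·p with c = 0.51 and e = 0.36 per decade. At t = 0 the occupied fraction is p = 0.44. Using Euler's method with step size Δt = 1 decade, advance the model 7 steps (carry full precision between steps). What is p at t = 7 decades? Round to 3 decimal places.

0.327

Update rule: p ← p + [c·p·(1−p) − e·p]·Δt with Δt = 1.
p: 0.44000 → 0.40726  (Δp = -0.03274)
p: 0.40726 → 0.38376  (Δp = -0.02350)
p: 0.38376 → 0.36622  (Δp = -0.01755)
p: 0.36622 → 0.35275  (Δp = -0.01347)
p: 0.35275 → 0.34220  (Δp = -0.01055)
p: 0.34220 → 0.33381  (Δp = -0.00839)
p: 0.33381 → 0.32705  (Δp = -0.00676)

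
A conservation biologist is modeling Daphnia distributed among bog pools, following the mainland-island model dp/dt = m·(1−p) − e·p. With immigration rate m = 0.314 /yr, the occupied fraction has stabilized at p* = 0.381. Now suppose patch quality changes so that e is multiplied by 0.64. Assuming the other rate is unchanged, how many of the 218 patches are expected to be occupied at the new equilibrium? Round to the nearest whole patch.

107

Balance m(1−p*) = e·p* gives e = m(1−p*)/p* = 0.314×0.61900/0.38100 = 0.51015.
New p* = m/(m+e) = 0.31400/(0.31400+0.32650) = 0.49024.
Expected occupied = 218 × 0.49024 = 106.87 ≈ 107.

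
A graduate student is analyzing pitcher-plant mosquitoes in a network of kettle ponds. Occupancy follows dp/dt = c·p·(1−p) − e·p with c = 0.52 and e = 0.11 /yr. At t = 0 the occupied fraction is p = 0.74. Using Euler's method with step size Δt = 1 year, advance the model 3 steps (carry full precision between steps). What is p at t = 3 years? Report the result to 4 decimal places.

0.7776

Update rule: p ← p + [c·p·(1−p) − e·p]·Δt with Δt = 1.
t = 1: p = 0.74000 + (+0.01865) = 0.75865
t = 2: p = 0.75865 + (+0.01176) = 0.77041
t = 3: p = 0.77041 + (+0.00723) = 0.77764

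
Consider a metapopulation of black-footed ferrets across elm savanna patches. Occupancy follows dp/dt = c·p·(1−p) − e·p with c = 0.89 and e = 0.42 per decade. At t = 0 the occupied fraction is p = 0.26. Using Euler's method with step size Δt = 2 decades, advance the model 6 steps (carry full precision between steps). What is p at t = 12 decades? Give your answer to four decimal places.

Update rule: p ← p + [c·p·(1−p) − e·p]·Δt with Δt = 2.
step 1: Δp = +0.12407, p = 0.38407
step 2: Δp = +0.09846, p = 0.48253
step 3: Δp = +0.03913, p = 0.52166
step 4: Δp = +0.00597, p = 0.52763
step 5: Δp = +0.00043, p = 0.52806
step 6: Δp = +0.00003, p = 0.52809

0.5281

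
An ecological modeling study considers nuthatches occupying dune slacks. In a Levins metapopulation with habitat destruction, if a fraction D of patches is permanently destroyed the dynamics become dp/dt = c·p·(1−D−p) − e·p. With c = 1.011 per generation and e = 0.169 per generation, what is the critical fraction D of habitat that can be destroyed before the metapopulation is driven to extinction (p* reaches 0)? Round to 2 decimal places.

0.83

The nontrivial equilibrium is p* = (1−D) − e/c; extinction occurs when this hits zero.
So D_crit = 1 − e/c = 1 − 0.169/1.011 = 1 − 0.1672 = 0.8328.
Note this equals the original equilibrium occupancy — the Levins extinction-debt result.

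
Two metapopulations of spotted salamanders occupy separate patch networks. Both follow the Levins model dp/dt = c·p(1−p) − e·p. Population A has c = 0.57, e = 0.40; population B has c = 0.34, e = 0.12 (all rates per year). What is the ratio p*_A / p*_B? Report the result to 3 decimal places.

A: p*_A = 1 − 0.40/0.57 = 0.2982.
B: p*_B = 1 − 0.12/0.34 = 0.6471.
p*_A / p*_B = 0.2982/0.6471 = 0.4609.

0.461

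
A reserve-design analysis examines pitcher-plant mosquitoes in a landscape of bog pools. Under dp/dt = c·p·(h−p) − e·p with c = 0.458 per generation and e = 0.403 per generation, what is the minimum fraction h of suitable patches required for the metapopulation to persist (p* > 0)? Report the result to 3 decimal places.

0.880

p* = h − e/c is positive only when h > e/c.
h_min = e/c = 0.403/0.458 = 0.8799.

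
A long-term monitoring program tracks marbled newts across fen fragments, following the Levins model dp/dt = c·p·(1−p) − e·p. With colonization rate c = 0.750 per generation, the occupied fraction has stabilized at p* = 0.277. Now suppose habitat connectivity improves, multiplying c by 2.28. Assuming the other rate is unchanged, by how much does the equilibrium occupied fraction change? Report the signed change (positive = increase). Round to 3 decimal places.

0.406

Balance c(1−p*) = e gives e = 0.750×(1 − 0.27700) = 0.54225.
New p* = 1 − e/c = 1 − 0.54225/1.71000 = 0.68289.
Δp* = 0.68289 − 0.27700 = +0.40589.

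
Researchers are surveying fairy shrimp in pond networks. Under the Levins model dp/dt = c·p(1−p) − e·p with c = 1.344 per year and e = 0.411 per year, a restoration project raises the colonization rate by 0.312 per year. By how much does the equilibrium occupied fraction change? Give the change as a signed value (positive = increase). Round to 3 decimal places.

Before: p* = 1 − 0.411/1.344 = 0.6942.
After the change, c = 1.656, e = 0.411, so p* = 1 − 0.411/1.656 = 0.7518.
Δp* = 0.7518 − 0.6942 = +0.0576.

0.058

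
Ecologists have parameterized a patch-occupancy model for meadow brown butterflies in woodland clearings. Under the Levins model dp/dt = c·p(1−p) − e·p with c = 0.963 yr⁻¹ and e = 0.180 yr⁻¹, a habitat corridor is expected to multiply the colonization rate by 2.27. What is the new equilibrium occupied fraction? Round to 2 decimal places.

Before: p* = 1 − 0.180/0.963 = 0.8131.
After the change, c = 2.18601, e = 0.18, so p* = 1 − 0.18/2.18601 = 0.9177.

0.92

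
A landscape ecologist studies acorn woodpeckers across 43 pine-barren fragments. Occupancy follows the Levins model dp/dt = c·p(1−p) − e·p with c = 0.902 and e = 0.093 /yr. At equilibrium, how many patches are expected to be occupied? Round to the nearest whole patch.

p* = 1 − e/c = 1 − 0.093/0.902 = 0.8969.
Expected occupied patches = N × p* = 43 × 0.8969 = 38.57 ≈ 39.

39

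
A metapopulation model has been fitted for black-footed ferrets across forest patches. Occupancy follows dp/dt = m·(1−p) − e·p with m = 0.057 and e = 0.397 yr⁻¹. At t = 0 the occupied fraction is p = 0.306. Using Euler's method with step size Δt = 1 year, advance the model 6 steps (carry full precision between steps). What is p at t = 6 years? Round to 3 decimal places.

Update rule: p ← p + [m·(1−p) − e·p]·Δt with Δt = 1.
t = 1: p = 0.30600 + (-0.08192) = 0.22408
t = 2: p = 0.22408 + (-0.04473) = 0.17935
t = 3: p = 0.17935 + (-0.02442) = 0.15492
t = 4: p = 0.15492 + (-0.01333) = 0.14159
t = 5: p = 0.14159 + (-0.00728) = 0.13431
t = 6: p = 0.13431 + (-0.00398) = 0.13033

0.130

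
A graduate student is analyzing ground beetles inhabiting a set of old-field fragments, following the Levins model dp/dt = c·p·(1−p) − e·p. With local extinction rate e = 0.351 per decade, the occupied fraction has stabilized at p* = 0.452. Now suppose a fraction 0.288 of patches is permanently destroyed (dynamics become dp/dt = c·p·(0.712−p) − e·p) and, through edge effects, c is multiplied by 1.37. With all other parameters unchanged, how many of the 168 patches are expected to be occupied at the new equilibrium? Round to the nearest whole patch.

Balance c(1−p*) = e gives c = e/(1 − 0.45200) = 0.351/0.54800 = 0.64051.
New p* = 0.712 − e/c = 0.712 − 0.35100/0.87750 = 0.31200.
Expected occupied = 168 × 0.31200 = 52.42 ≈ 52.

52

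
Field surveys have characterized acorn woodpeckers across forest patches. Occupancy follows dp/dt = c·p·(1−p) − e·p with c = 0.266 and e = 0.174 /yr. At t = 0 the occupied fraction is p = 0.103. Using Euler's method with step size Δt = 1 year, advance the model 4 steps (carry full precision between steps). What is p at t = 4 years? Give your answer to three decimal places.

Update rule: p ← p + [c·p·(1−p) − e·p]·Δt with Δt = 1.
t = 1: p = 0.10300 + (+0.00665) = 0.10965
t = 2: p = 0.10965 + (+0.00689) = 0.11654
t = 3: p = 0.11654 + (+0.00711) = 0.12365
t = 4: p = 0.12365 + (+0.00731) = 0.13096

0.131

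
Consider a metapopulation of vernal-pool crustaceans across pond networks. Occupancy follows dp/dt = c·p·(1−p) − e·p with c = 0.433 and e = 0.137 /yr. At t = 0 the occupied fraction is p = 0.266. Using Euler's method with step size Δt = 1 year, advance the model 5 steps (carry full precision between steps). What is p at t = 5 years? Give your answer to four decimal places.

0.5072

Update rule: p ← p + [c·p·(1−p) − e·p]·Δt with Δt = 1.
t = 1: p = 0.26600 + (+0.04810) = 0.31410
t = 2: p = 0.31410 + (+0.05025) = 0.36435
t = 3: p = 0.36435 + (+0.05037) = 0.41472
t = 4: p = 0.41472 + (+0.04828) = 0.46300
t = 5: p = 0.46300 + (+0.04423) = 0.50723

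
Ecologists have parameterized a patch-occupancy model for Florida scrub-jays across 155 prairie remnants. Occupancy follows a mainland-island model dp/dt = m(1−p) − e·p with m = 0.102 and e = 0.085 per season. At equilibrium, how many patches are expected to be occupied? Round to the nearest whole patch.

85

p* = m/(m+e) = 0.102/0.1870 = 0.5455.
Expected occupied patches = N × p* = 155 × 0.5455 = 84.55 ≈ 85.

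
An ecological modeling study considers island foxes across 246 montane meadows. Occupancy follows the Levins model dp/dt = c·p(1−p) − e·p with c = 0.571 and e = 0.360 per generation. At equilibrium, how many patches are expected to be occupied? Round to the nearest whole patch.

p* = 1 − e/c = 1 − 0.360/0.571 = 0.3695.
Expected occupied patches = N × p* = 246 × 0.3695 = 90.90 ≈ 91.

91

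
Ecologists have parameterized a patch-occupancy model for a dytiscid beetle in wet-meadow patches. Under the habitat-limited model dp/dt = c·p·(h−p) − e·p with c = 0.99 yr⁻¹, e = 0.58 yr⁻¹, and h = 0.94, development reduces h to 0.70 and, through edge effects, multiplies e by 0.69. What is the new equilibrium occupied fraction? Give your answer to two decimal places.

0.30

Before: p* = h − e/c = 0.94 − 0.58/0.99 = 0.94 − 0.5859 = 0.3541.
After: c = 0.99, e = 0.4002, h = 0.70; p* = 0.70 − 0.4002/0.99 = 0.2958.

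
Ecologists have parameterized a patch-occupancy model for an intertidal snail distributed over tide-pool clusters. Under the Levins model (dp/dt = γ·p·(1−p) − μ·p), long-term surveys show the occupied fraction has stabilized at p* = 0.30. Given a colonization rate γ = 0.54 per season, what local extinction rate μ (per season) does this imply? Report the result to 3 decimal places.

At equilibrium γ(1−p*) = μ.
μ = 0.54 × (1 − 0.30) = 0.54 × 0.7000 = 0.3780.

0.378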